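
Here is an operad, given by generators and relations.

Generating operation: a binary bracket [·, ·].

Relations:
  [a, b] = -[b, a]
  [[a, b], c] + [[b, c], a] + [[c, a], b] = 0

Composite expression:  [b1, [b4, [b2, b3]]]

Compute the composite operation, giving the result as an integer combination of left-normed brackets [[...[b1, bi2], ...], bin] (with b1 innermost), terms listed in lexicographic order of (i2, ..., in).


-[[[b1, b2], b3], b4] + [[[b1, b3], b2], b4] + [[[b1, b4], b2], b3] - [[[b1, b4], b3], b2]

A multilinear Lie element is pinned by b1-initial words (b1 innermost).
Composite bracket: [b1, [b4, [b2, b3]]]
Full expansion: 8 signed words from ab - ba (2^3 = 8).
Coefficients come from the b1-initial words:
  the word b1b2b3b4 carries sign -1 and contributes -[[[b1, b2], b3], b4]
  the word b1b3b2b4 carries sign +1 and contributes +[[[b1, b3], b2], b4]
  the word b1b4b2b3 carries sign +1 and contributes +[[[b1, b4], b2], b3]
  the word b1b4b3b2 carries sign -1 and contributes -[[[b1, b4], b3], b2]


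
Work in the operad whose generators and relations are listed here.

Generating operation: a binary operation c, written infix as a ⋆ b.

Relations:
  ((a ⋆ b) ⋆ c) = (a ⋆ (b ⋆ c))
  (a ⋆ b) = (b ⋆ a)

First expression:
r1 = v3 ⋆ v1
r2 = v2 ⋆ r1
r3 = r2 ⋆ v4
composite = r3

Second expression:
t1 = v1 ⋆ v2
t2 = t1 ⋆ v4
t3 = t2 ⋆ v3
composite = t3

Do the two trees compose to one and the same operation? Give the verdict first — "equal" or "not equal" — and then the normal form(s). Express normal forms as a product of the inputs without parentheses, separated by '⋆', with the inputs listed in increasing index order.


equal: each reduces to v1 ⋆ v2 ⋆ v3 ⋆ v4

The first expression reduces to v1 ⋆ v2 ⋆ v3 ⋆ v4
The second expression reduces to v1 ⋆ v2 ⋆ v3 ⋆ v4
The forms coincide; equal.


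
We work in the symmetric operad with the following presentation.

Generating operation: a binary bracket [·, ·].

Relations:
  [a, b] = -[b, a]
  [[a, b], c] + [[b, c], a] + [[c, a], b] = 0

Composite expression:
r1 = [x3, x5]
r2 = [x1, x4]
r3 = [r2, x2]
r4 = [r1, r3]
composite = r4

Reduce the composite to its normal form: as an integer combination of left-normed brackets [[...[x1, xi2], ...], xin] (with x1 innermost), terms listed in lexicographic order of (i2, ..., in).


Antisymmetry and Jacobi reduce to x1-anchored left-normed brackets.
Composite bracket: [[x3, x5], [[x1, x4], x2]]
Each bracket splits as ab - ba, giving 16 signed words (2^4 = 16).
The x1-initial words carry the normal form:
  x1x4x2x3x5 appears with sign -1, giving the term -[[[[x1, x4], x2], x3], x5]
  x1x4x2x5x3 appears with sign +1, giving the term +[[[[x1, x4], x2], x5], x3]

-[[[[x1, x4], x2], x3], x5] + [[[[x1, x4], x2], x5], x3]


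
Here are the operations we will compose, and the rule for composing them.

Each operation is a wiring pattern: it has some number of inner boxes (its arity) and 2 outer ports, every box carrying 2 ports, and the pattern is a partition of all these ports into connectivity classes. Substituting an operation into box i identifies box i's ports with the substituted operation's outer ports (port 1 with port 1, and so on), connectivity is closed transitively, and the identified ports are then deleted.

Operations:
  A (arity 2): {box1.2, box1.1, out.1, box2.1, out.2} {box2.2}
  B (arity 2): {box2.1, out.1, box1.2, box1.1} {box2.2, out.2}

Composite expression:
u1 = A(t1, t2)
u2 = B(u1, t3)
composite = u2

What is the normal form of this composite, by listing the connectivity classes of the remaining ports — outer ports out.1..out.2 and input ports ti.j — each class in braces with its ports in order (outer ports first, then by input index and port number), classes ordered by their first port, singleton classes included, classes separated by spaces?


{out.1, t1.1, t1.2, t2.1, t3.1} {out.2, t3.2} {t2.2}

Reachability decides: close wires over B-identified ports.
after A, the pattern on (t1, t2) reads {out.1, out.2, t1.1, t1.2, t2.1} {t2.2} (out.j = its outer ports)
after B, the pattern on (t1, t2, t3) reads {out.1, t1.1, t1.2, t2.1, t3.1} {out.2, t3.2} {t2.2} (out.j = its outer ports)


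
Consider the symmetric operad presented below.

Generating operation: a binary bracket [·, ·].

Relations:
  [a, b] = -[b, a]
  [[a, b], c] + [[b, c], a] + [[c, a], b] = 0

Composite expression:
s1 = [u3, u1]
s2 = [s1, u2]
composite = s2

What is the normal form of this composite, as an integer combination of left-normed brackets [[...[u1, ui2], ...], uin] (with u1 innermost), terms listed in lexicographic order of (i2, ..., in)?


-[[u1, u3], u2]

Antisymmetry and Jacobi reduce to u1-anchored left-normed brackets.
Composite bracket: [[u3, u1], u2]
Full expansion: 4 signed words from ab - ba (2^2 = 4).
The u1-initial words carry the normal form:
  word u1u3u2 has sign -1, contributing -[[u1, u3], u2]


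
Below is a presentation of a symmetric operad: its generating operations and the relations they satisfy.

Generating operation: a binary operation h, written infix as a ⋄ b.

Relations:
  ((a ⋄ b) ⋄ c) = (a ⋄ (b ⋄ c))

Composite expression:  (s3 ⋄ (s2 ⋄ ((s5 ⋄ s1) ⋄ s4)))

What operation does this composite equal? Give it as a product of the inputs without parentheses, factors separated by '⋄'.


Every regrouping of h is equal, so read the s-inputs in written order.
(s5 ⋄ s1) spells out as s5 ⋄ s1
((s5 ⋄ s1) ⋄ s4) spells out as s5 ⋄ s1 ⋄ s4
(s2 ⋄ ((s5 ⋄ s1) ⋄ s4)) spells out as s2 ⋄ s5 ⋄ s1 ⋄ s4
(s3 ⋄ (s2 ⋄ ((s5 ⋄ s1) ⋄ s4))) spells out as s3 ⋄ s2 ⋄ s5 ⋄ s1 ⋄ s4

s3 ⋄ s2 ⋄ s5 ⋄ s1 ⋄ s4


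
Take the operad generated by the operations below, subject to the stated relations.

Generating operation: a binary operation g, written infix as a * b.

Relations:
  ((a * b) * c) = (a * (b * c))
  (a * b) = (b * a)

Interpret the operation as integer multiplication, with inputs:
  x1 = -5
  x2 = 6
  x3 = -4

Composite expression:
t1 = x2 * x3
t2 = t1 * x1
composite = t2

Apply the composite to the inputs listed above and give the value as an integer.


120

(x2 * x3) = -24
((x2 * x3) * x1) = 120


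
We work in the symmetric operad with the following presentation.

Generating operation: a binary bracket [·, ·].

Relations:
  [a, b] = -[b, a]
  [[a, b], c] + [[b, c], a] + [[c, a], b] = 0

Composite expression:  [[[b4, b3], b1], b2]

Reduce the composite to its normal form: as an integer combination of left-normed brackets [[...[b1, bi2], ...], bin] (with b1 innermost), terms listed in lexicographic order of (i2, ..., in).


Skip Jacobi rewriting: expand, keep b1-initial words, read off terms.
Composite bracket: [[[b4, b3], b1], b2]
Expanding via [a, b] = ab - ba: 8 signed words (2^3 = 8).
Coefficients come from the b1-initial words:
  from b1b3b4b2, sign +1: term +[[[b1, b3], b4], b2]
  from b1b4b3b2, sign -1: term -[[[b1, b4], b3], b2]

[[[b1, b3], b4], b2] - [[[b1, b4], b3], b2]


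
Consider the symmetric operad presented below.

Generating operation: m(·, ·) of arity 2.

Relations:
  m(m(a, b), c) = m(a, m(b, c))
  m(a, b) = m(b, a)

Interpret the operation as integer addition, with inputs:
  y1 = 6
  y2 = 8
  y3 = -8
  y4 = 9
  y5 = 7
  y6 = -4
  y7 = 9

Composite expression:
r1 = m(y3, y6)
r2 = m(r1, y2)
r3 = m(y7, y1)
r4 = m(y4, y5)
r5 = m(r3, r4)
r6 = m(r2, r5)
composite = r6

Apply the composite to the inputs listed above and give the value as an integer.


27


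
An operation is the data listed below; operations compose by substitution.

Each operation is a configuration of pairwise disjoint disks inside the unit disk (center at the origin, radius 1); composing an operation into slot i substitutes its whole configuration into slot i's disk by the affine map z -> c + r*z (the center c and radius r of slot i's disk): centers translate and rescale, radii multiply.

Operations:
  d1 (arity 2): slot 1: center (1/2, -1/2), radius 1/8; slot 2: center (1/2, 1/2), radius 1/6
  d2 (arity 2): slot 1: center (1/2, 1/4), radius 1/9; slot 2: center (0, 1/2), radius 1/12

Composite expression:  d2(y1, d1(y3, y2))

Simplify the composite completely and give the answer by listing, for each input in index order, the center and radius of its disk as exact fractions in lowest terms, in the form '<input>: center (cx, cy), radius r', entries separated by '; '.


Nesting under d2 composes maps z -> c + r*z down each y-path.
input y1: composing its 1 substitution step yields center (1/2, 1/4), radius 1/9
input y3: composing its 2 substitution steps yields center (1/24, 11/24), radius 1/96
input y2: composing its 2 substitution steps yields center (1/24, 13/24), radius 1/72

y1: center (1/2, 1/4), radius 1/9; y2: center (1/24, 13/24), radius 1/72; y3: center (1/24, 11/24), radius 1/96


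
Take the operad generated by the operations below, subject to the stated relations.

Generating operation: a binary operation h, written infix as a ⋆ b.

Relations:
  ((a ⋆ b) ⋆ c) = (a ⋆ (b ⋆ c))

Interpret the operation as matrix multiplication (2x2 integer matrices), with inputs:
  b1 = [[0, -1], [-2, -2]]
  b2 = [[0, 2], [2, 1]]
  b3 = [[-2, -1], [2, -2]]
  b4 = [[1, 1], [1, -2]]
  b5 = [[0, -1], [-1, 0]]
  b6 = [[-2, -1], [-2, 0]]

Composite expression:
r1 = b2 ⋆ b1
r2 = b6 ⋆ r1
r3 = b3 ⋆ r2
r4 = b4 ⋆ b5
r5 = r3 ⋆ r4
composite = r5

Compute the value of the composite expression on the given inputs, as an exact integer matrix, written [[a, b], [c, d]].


[[-36, 60], [12, -12]]

(b2 ⋆ b1) = [[-4, -4], [-2, -4]]
(b6 ⋆ (b2 ⋆ b1)) = [[10, 12], [8, 8]]
(b3 ⋆ (b6 ⋆ (b2 ⋆ b1))) = [[-28, -32], [4, 8]]
(b4 ⋆ b5) = [[-1, -1], [2, -1]]
((b3 ⋆ (b6 ⋆ (b2 ⋆ b1))) ⋆ (b4 ⋆ b5)) = [[-36, 60], [12, -12]]


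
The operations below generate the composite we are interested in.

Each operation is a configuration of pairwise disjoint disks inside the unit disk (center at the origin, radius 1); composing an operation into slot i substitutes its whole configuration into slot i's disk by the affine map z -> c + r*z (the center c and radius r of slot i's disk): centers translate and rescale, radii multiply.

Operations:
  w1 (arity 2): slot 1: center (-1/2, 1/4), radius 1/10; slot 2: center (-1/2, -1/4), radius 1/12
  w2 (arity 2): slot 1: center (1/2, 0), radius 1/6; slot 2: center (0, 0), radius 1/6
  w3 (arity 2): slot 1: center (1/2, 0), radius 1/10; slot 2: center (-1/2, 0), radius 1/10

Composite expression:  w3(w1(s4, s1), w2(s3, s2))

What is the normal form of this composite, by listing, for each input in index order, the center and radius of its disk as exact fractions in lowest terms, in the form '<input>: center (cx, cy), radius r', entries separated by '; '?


s1: center (9/20, -1/40), radius 1/120; s2: center (-1/2, 0), radius 1/60; s3: center (-9/20, 0), radius 1/60; s4: center (9/20, 1/40), radius 1/100


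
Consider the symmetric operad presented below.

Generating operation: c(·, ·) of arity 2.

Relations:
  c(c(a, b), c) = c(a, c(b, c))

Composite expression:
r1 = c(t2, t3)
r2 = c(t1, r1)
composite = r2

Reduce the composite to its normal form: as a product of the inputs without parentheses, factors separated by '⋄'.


Under associativity of c, the answer is the t's in reading order.
c(t2, t3) unparenthesizes to t2 ⋄ t3
c(t1, c(t2, t3)) unparenthesizes to t1 ⋄ t2 ⋄ t3

t1 ⋄ t2 ⋄ t3


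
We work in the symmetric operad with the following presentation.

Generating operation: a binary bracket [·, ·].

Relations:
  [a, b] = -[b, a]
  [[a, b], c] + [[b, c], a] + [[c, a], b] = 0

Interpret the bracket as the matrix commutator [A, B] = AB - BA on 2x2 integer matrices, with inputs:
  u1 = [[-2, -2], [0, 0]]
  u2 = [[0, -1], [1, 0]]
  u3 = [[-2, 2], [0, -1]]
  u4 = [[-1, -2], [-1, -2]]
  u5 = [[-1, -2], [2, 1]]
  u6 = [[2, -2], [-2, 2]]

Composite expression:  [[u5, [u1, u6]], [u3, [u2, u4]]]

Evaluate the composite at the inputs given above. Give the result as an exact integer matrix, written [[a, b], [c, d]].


[[112, -32], [32, -112]]

[u1, u6] = [[4, 4], [-4, -4]]
[u5, [u1, u6]] = [[0, 8], [8, 0]]
[u2, u4] = [[3, 1], [1, -3]]
[u3, [u2, u4]] = [[2, -13], [1, -2]]
[[u5, [u1, u6]], [u3, [u2, u4]]] = [[112, -32], [32, -112]]


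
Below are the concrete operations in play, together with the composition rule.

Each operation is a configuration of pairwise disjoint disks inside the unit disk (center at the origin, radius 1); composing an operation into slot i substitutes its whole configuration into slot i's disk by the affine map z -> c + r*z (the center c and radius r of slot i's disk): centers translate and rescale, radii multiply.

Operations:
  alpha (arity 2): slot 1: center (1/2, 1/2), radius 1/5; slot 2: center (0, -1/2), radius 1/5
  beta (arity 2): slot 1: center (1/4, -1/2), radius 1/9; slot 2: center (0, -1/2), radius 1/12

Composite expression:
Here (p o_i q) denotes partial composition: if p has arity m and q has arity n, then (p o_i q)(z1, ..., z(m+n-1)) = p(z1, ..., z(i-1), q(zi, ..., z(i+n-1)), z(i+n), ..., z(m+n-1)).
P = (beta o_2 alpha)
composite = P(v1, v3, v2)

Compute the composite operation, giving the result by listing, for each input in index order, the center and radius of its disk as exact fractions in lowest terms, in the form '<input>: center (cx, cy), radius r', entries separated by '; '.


v1: center (1/4, -1/2), radius 1/9; v2: center (0, -13/24), radius 1/60; v3: center (1/24, -11/24), radius 1/60

Follow each v-input down from beta: c' goes to c + r*c', radius to r*r'.
v1 passes through 1 substitution, ending at center (1/4, -1/2), radius 1/9
v3 passes through 2 substitutions, ending at center (1/24, -11/24), radius 1/60
v2 passes through 2 substitutions, ending at center (0, -13/24), radius 1/60


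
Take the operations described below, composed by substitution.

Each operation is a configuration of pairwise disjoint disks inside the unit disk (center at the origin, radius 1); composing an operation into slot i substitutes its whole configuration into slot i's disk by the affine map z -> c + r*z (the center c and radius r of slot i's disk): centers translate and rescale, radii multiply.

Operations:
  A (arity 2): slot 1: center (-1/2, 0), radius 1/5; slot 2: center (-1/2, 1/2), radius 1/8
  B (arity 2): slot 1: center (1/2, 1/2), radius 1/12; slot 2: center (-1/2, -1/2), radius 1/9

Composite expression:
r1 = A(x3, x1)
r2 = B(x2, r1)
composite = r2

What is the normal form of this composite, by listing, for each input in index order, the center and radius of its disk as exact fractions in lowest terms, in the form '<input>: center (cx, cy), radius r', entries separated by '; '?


x1: center (-5/9, -4/9), radius 1/72; x2: center (1/2, 1/2), radius 1/12; x3: center (-5/9, -1/2), radius 1/45

Affine substitution under B: radii multiply and x-centers shift.
input x2: composing its 1 substitution step yields center (1/2, 1/2), radius 1/12
input x3: composing its 2 substitution steps yields center (-5/9, -1/2), radius 1/45
input x1: composing its 2 substitution steps yields center (-5/9, -4/9), radius 1/72


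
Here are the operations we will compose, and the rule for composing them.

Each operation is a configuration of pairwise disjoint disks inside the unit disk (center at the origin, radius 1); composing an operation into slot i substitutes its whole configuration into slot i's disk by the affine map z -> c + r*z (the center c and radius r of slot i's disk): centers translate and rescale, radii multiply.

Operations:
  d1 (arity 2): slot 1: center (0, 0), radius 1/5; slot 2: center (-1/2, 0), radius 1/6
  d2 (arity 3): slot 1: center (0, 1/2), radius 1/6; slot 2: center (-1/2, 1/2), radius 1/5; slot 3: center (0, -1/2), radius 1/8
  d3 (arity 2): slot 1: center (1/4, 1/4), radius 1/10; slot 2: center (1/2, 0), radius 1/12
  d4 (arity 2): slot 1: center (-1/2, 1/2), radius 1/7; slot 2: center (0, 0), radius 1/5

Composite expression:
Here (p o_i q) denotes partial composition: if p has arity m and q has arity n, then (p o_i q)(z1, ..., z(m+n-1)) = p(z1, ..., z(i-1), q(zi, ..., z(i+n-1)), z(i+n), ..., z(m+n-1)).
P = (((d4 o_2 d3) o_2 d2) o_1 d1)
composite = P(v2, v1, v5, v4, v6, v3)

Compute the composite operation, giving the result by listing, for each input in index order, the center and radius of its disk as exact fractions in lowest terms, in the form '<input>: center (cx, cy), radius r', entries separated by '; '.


v1: center (-4/7, 1/2), radius 1/42; v2: center (-1/2, 1/2), radius 1/35; v3: center (1/10, 0), radius 1/60; v4: center (1/25, 3/50), radius 1/250; v5: center (1/20, 3/50), radius 1/300; v6: center (1/20, 1/25), radius 1/400

Each v-disk chains the slot maps above it in d4; radii multiply.
input v2: composing its 2 substitution steps yields center (-1/2, 1/2), radius 1/35
input v1: composing its 2 substitution steps yields center (-4/7, 1/2), radius 1/42
input v5: composing its 3 substitution steps yields center (1/20, 3/50), radius 1/300
input v4: composing its 3 substitution steps yields center (1/25, 3/50), radius 1/250
input v6: composing its 3 substitution steps yields center (1/20, 1/25), radius 1/400
input v3: composing its 2 substitution steps yields center (1/10, 0), radius 1/60


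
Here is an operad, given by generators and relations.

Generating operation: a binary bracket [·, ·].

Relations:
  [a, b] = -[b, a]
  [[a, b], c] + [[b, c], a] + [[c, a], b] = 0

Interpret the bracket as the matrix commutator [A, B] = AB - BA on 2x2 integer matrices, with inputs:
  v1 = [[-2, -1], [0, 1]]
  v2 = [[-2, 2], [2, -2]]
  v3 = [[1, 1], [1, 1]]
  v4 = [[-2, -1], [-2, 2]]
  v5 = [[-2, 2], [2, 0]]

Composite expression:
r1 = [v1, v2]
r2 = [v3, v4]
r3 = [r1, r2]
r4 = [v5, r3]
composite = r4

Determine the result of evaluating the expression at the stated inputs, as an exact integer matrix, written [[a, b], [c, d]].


[[0, 56], [-56, 0]]

[v1, v2] = [[-2, -6], [6, 2]]
[v3, v4] = [[-1, 4], [-4, 1]]
[[v1, v2], [v3, v4]] = [[0, -28], [-28, 0]]
[v5, [[v1, v2], [v3, v4]]] = [[0, 56], [-56, 0]]


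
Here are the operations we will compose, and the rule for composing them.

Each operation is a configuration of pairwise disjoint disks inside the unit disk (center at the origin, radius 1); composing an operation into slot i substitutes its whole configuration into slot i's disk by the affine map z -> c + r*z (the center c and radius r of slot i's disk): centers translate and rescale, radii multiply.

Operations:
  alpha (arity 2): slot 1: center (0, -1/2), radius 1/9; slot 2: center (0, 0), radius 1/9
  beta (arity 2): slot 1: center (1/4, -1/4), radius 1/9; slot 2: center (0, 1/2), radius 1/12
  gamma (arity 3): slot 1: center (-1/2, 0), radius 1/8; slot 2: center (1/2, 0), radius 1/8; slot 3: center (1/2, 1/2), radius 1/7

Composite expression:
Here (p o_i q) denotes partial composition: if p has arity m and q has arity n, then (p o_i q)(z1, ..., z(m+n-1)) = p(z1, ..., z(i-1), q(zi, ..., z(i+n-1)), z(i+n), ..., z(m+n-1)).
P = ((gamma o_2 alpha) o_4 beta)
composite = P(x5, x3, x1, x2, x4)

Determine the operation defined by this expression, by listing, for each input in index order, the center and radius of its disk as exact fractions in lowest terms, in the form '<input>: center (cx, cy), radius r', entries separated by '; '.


x1: center (1/2, 0), radius 1/72; x2: center (15/28, 13/28), radius 1/63; x3: center (1/2, -1/16), radius 1/72; x4: center (1/2, 4/7), radius 1/84; x5: center (-1/2, 0), radius 1/8


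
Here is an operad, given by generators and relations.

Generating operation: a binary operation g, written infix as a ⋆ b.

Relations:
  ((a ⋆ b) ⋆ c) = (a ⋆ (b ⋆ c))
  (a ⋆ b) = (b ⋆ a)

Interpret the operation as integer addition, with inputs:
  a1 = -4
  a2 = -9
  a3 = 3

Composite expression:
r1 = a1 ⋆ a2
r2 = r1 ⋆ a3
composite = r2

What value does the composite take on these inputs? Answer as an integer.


-10

(a1 ⋆ a2) = -13
((a1 ⋆ a2) ⋆ a3) = -10


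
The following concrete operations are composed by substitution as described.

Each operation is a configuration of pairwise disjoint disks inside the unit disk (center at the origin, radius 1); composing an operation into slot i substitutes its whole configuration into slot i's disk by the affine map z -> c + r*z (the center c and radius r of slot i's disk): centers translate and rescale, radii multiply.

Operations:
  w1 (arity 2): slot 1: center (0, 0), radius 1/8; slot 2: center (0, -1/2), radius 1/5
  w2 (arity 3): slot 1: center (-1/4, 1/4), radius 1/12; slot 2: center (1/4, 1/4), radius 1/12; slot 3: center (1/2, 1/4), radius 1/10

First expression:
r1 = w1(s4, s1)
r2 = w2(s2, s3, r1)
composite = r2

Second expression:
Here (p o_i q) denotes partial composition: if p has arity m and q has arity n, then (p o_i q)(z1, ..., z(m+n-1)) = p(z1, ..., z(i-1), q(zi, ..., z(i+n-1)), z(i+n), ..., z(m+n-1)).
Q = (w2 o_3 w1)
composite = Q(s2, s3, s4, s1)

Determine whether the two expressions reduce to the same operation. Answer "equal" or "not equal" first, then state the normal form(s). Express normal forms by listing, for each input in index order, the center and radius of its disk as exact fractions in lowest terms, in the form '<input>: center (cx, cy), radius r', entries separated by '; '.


The first composite normalizes to s1: center (1/2, 1/5), radius 1/50; s2: center (-1/4, 1/4), radius 1/12; s3: center (1/4, 1/4), radius 1/12; s4: center (1/2, 1/4), radius 1/80
The second composite normalizes to s1: center (1/2, 1/5), radius 1/50; s2: center (-1/4, 1/4), radius 1/12; s3: center (1/4, 1/4), radius 1/12; s4: center (1/2, 1/4), radius 1/80
The normal forms match — equal.

equal; both compose to s1: center (1/2, 1/5), radius 1/50; s2: center (-1/4, 1/4), radius 1/12; s3: center (1/4, 1/4), radius 1/12; s4: center (1/2, 1/4), radius 1/80


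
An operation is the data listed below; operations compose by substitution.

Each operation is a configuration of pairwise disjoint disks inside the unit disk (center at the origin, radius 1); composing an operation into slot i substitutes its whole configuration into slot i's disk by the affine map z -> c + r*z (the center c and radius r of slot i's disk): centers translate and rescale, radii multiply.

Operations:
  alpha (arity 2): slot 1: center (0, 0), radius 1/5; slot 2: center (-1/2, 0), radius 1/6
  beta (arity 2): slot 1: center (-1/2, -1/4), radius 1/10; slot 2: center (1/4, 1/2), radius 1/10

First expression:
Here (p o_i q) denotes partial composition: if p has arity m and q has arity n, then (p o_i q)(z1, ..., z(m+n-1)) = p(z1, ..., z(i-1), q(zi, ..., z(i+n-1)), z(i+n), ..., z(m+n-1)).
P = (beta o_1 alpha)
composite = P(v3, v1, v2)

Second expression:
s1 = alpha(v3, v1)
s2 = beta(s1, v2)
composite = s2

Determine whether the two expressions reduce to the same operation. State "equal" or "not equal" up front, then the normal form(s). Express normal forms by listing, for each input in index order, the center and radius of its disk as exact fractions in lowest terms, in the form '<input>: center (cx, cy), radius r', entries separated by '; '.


equal — both sides give v1: center (-11/20, -1/4), radius 1/60; v2: center (1/4, 1/2), radius 1/10; v3: center (-1/2, -1/4), radius 1/50

Normal form of the first expression: v1: center (-11/20, -1/4), radius 1/60; v2: center (1/4, 1/2), radius 1/10; v3: center (-1/2, -1/4), radius 1/50
Normal form of the second expression: v1: center (-11/20, -1/4), radius 1/60; v2: center (1/4, 1/2), radius 1/10; v3: center (-1/2, -1/4), radius 1/50
Identical normal forms: equal.


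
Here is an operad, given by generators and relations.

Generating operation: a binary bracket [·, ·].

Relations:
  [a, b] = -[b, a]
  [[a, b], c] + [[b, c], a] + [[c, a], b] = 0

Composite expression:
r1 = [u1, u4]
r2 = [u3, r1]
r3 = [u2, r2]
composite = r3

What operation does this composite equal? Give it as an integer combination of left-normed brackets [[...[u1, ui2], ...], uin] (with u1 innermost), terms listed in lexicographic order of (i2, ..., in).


[[[u1, u4], u3], u2]

In the tensor algebra, words opening u1 carry the u1-anchored form.
Composite bracket: [u2, [u3, [u1, u4]]]
Each bracket splits as ab - ba, giving 8 signed words (2^3 = 8).
Only words starting with u1 matter:
  the word u1u4u3u2 carries sign +1 and contributes +[[[u1, u4], u3], u2]


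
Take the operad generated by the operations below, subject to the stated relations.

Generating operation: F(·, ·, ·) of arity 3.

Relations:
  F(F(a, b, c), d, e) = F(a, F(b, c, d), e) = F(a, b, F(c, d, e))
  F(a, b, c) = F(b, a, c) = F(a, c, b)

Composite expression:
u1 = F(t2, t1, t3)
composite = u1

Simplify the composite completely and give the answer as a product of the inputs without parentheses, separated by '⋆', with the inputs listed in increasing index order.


t1 ⋆ t2 ⋆ t3

With F associative and commutative, the t-input set is all that matters.
F(t2, t1, t3) collapses to t2 ⋆ t1 ⋆ t3
the factors in increasing index order: t1 ⋆ t2 ⋆ t3


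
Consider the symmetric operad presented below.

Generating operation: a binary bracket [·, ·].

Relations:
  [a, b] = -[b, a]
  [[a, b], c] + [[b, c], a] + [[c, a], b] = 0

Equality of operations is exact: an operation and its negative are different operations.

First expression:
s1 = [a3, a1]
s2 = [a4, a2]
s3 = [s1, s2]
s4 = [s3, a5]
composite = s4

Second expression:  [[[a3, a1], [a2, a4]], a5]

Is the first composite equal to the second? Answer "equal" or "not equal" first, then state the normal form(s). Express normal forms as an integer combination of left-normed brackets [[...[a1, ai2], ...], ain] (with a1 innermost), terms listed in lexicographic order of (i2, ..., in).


not equal; first: [[[[a1, a3], a2], a4], a5] - [[[[a1, a3], a4], a2], a5]; second: -[[[[a1, a3], a2], a4], a5] + [[[[a1, a3], a4], a2], a5]

The first expression reduces to [[[[a1, a3], a2], a4], a5] - [[[[a1, a3], a4], a2], a5]
The second expression reduces to -[[[[a1, a3], a2], a4], a5] + [[[[a1, a3], a4], a2], a5]
They disagree, so not equal.


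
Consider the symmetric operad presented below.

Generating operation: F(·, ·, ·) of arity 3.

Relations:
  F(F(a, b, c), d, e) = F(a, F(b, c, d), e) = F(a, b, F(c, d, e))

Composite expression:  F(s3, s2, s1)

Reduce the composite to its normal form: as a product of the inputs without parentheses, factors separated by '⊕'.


s3 ⊕ s2 ⊕ s1


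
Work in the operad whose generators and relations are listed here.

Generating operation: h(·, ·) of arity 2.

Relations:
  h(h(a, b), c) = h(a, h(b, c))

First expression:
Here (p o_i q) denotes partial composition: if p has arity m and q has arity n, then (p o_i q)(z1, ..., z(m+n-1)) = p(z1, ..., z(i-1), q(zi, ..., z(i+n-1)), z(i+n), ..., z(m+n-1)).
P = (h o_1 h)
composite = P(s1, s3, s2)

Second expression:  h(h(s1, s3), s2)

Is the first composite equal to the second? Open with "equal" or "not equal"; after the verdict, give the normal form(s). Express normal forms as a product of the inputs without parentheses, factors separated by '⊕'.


equal; the common form is s1 ⊕ s3 ⊕ s2

Normal form of the first expression: s1 ⊕ s3 ⊕ s2
Normal form of the second expression: s1 ⊕ s3 ⊕ s2
The normal forms match — equal.


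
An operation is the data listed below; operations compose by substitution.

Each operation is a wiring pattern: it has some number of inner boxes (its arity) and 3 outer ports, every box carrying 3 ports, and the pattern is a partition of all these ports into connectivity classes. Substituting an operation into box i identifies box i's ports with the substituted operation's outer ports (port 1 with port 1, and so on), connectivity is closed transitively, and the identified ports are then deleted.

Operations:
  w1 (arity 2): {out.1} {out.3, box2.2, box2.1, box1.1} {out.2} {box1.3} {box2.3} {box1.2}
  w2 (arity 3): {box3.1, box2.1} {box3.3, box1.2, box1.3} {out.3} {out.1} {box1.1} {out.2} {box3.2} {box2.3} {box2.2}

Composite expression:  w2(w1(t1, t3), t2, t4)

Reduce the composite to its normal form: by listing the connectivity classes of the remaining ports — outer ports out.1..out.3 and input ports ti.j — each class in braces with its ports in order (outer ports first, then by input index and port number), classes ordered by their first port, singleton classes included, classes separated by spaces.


{out.1} {out.2} {out.3} {t1.1, t3.1, t3.2, t4.3} {t1.2} {t1.3} {t2.1, t4.1} {t2.2} {t2.3} {t3.3} {t4.2}


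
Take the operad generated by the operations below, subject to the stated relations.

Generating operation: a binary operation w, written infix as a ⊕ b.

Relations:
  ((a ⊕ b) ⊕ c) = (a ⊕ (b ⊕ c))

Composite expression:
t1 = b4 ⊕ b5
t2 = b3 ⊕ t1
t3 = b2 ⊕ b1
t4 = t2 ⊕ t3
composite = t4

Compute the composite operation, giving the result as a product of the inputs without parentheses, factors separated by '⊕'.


Every regrouping of w is equal, so read the b-inputs in written order.
(b4 ⊕ b5) flattens to b4 ⊕ b5
(b3 ⊕ (b4 ⊕ b5)) flattens to b3 ⊕ b4 ⊕ b5
(b2 ⊕ b1) flattens to b2 ⊕ b1
((b3 ⊕ (b4 ⊕ b5)) ⊕ (b2 ⊕ b1)) flattens to b3 ⊕ b4 ⊕ b5 ⊕ b2 ⊕ b1

b3 ⊕ b4 ⊕ b5 ⊕ b2 ⊕ b1


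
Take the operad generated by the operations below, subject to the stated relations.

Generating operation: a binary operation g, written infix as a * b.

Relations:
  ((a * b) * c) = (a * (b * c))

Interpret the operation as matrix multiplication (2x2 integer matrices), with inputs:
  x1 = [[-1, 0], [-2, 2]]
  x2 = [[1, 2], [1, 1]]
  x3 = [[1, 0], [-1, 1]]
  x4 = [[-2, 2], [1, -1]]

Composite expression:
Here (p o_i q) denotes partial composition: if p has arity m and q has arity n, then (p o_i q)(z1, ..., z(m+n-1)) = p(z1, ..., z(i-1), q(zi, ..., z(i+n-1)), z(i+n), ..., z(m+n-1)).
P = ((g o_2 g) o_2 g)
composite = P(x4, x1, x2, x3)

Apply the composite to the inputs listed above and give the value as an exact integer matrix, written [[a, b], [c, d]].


[[2, 0], [-1, 0]]

(x1 * x2) = [[-1, -2], [0, -2]]
((x1 * x2) * x3) = [[1, -2], [2, -2]]
(x4 * ((x1 * x2) * x3)) = [[2, 0], [-1, 0]]


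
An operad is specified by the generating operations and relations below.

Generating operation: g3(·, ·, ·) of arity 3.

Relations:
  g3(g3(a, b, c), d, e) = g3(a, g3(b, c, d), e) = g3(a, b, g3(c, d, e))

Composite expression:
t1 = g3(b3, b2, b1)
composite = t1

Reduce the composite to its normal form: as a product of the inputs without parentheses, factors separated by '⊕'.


Key point: g3 is associative — brackets drop, the b-order remains.
g3(b3, b2, b1) flattens to b3 ⊕ b2 ⊕ b1

b3 ⊕ b2 ⊕ b1


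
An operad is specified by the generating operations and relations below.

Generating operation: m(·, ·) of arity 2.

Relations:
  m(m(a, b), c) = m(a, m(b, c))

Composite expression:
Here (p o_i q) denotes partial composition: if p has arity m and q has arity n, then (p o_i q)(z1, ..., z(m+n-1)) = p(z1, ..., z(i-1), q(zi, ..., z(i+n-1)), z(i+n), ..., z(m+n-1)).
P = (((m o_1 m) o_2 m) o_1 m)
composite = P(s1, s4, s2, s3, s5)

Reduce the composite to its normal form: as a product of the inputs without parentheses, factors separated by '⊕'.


The m-tree's shape is irrelevant; the s-reading-order decides.
m(s1, s4) collapses to s1 ⊕ s4
m(s2, s3) collapses to s2 ⊕ s3
m(m(s1, s4), m(s2, s3)) collapses to s1 ⊕ s4 ⊕ s2 ⊕ s3
m(m(m(s1, s4), m(s2, s3)), s5) collapses to s1 ⊕ s4 ⊕ s2 ⊕ s3 ⊕ s5

s1 ⊕ s4 ⊕ s2 ⊕ s3 ⊕ s5


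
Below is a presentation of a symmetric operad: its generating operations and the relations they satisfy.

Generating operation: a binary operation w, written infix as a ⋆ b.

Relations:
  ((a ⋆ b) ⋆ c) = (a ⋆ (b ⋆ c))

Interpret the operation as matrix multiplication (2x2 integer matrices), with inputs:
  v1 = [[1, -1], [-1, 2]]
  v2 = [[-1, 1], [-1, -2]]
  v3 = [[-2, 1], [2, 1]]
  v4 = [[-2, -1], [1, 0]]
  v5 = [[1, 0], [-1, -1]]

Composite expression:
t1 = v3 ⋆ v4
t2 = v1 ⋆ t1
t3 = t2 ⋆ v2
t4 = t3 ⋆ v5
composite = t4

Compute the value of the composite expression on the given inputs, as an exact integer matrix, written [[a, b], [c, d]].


(v3 ⋆ v4) = [[5, 2], [-3, -2]]
(v1 ⋆ (v3 ⋆ v4)) = [[8, 4], [-11, -6]]
((v1 ⋆ (v3 ⋆ v4)) ⋆ v2) = [[-12, 0], [17, 1]]
(((v1 ⋆ (v3 ⋆ v4)) ⋆ v2) ⋆ v5) = [[-12, 0], [16, -1]]

[[-12, 0], [16, -1]]


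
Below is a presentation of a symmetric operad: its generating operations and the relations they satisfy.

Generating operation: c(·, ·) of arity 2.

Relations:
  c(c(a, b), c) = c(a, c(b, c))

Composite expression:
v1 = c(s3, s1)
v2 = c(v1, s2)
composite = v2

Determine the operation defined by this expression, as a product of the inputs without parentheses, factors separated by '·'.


s3 · s1 · s2

The c-tree's shape is irrelevant; the s-reading-order decides.
c(s3, s1) collapses to s3 · s1
c(c(s3, s1), s2) collapses to s3 · s1 · s2


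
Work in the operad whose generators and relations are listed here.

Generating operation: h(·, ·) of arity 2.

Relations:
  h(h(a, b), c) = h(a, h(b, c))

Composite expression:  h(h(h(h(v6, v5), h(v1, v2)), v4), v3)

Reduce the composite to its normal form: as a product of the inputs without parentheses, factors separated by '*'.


Under associativity of h, the answer is the v's in reading order.
h(v6, v5) unparenthesizes to v6 * v5
h(v1, v2) unparenthesizes to v1 * v2
h(h(v6, v5), h(v1, v2)) unparenthesizes to v6 * v5 * v1 * v2
h(h(h(v6, v5), h(v1, v2)), v4) unparenthesizes to v6 * v5 * v1 * v2 * v4
h(h(h(h(v6, v5), h(v1, v2)), v4), v3) unparenthesizes to v6 * v5 * v1 * v2 * v4 * v3

v6 * v5 * v1 * v2 * v4 * v3


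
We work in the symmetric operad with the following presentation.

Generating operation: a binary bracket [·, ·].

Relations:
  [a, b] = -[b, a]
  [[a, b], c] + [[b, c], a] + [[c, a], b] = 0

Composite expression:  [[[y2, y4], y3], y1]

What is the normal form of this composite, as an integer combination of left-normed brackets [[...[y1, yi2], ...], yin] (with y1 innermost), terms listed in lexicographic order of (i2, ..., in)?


-[[[y1, y2], y4], y3] + [[[y1, y3], y2], y4] - [[[y1, y3], y4], y2] + [[[y1, y4], y2], y3]

In the tensor algebra, words opening y1 carry the y1-anchored form.
Composite bracket: [[[y2, y4], y3], y1]
Under [a, b] = ab - ba we get 8 signed associative words (2^3 = 8).
Coefficients come from the y1-initial words:
  y1y2y4y3 appears with sign -1, giving the term -[[[y1, y2], y4], y3]
  y1y3y2y4 appears with sign +1, giving the term +[[[y1, y3], y2], y4]
  y1y3y4y2 appears with sign -1, giving the term -[[[y1, y3], y4], y2]
  y1y4y2y3 appears with sign +1, giving the term +[[[y1, y4], y2], y3]


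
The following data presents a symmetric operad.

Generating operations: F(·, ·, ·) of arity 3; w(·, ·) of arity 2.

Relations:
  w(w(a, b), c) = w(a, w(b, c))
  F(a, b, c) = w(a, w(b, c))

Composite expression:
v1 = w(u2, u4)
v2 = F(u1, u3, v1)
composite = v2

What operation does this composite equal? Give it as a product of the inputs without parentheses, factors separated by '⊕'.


Associativity of F dissolves the nesting; only the u-input order survives.
w(u2, u4) linearizes to u2 ⊕ u4
F(u1, u3, w(u2, u4)) linearizes to u1 ⊕ u3 ⊕ u2 ⊕ u4

u1 ⊕ u3 ⊕ u2 ⊕ u4


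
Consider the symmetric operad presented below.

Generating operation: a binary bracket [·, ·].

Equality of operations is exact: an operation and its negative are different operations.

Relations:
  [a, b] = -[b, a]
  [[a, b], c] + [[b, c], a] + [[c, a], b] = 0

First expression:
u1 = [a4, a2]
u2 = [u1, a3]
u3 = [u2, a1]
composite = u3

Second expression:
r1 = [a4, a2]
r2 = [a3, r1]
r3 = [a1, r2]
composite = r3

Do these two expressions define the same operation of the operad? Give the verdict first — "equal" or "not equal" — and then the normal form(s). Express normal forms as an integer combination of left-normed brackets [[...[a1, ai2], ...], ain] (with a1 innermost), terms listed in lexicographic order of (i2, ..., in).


equal; the common form is [[[a1, a2], a4], a3] - [[[a1, a3], a2], a4] + [[[a1, a3], a4], a2] - [[[a1, a4], a2], a3]

In normal form, the first expression is [[[a1, a2], a4], a3] - [[[a1, a3], a2], a4] + [[[a1, a3], a4], a2] - [[[a1, a4], a2], a3]
In normal form, the second expression is [[[a1, a2], a4], a3] - [[[a1, a3], a2], a4] + [[[a1, a3], a4], a2] - [[[a1, a4], a2], a3]
Identical normal forms: equal.


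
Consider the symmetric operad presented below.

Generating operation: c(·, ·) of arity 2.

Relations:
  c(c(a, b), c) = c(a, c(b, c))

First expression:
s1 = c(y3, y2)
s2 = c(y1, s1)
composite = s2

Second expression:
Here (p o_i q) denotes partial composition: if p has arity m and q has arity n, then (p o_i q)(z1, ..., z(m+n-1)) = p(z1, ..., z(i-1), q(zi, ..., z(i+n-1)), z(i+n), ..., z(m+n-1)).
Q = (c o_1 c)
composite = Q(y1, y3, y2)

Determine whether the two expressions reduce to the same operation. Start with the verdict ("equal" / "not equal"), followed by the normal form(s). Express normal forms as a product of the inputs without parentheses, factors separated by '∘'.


equal: each reduces to y1 ∘ y3 ∘ y2


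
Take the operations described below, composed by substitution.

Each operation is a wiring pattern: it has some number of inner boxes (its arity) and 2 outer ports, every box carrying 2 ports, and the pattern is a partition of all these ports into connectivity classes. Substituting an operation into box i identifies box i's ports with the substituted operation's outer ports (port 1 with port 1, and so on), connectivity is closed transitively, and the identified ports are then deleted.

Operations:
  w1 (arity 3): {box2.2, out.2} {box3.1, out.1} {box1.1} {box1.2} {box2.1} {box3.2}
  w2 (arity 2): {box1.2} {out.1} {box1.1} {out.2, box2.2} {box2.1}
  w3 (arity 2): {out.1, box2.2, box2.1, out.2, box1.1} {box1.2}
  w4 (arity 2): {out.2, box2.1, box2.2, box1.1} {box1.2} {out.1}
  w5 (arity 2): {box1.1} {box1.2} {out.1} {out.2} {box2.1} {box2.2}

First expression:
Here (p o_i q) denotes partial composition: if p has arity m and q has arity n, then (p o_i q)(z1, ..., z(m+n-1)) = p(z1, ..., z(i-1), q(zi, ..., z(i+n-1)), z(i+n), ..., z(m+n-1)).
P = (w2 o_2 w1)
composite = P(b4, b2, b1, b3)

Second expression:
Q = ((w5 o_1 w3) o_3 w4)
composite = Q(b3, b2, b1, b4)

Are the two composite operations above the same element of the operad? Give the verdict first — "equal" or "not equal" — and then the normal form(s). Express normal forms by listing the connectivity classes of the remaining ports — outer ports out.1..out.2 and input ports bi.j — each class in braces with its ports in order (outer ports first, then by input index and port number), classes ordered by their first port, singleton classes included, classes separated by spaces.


not equal; first: {out.1} {out.2, b1.2} {b1.1} {b2.1} {b2.2} {b3.1} {b3.2} {b4.1} {b4.2}; second: {out.1} {out.2} {b1.1, b4.1, b4.2} {b1.2} {b2.1, b2.2, b3.1} {b3.2}


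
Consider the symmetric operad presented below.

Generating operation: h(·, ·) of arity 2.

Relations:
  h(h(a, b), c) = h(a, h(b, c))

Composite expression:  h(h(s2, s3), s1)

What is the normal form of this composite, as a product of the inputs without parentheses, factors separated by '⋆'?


s2 ⋆ s3 ⋆ s1

Key point: h is associative — brackets drop, the s-order remains.
h(s2, s3) unparenthesizes to s2 ⋆ s3
h(h(s2, s3), s1) unparenthesizes to s2 ⋆ s3 ⋆ s1


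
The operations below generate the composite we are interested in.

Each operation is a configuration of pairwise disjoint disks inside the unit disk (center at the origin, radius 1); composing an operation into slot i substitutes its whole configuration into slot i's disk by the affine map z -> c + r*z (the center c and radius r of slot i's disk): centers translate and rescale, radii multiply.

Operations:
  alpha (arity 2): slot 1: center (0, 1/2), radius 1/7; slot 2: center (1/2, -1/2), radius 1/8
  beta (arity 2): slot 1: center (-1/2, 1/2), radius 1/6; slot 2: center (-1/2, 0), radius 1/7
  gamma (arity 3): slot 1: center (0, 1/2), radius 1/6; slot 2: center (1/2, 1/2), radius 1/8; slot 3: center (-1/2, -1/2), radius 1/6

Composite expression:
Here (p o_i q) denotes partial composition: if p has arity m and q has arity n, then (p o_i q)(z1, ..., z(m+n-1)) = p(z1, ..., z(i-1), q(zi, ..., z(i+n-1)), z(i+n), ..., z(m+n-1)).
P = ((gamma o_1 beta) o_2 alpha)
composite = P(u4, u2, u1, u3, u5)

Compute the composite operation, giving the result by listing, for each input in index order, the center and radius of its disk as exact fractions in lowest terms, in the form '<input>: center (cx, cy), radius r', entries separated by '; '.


Affine substitution under gamma: radii multiply and u-centers shift.
for u4, the 2-step affine chain lands on center (-1/12, 7/12), radius 1/36
for u2, the 3-step affine chain lands on center (-1/12, 43/84), radius 1/294
for u1, the 3-step affine chain lands on center (-1/14, 41/84), radius 1/336
for u3, the 1-step affine chain lands on center (1/2, 1/2), radius 1/8
for u5, the 1-step affine chain lands on center (-1/2, -1/2), radius 1/6

u1: center (-1/14, 41/84), radius 1/336; u2: center (-1/12, 43/84), radius 1/294; u3: center (1/2, 1/2), radius 1/8; u4: center (-1/12, 7/12), radius 1/36; u5: center (-1/2, -1/2), radius 1/6
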